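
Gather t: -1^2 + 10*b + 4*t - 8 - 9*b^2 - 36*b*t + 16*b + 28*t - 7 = -9*b^2 + 26*b + t*(32 - 36*b) - 16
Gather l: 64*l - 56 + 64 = 64*l + 8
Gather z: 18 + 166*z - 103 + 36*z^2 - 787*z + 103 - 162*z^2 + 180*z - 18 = -126*z^2 - 441*z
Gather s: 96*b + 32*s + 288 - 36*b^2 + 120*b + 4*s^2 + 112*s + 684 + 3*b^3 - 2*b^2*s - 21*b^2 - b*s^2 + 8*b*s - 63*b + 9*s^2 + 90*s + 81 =3*b^3 - 57*b^2 + 153*b + s^2*(13 - b) + s*(-2*b^2 + 8*b + 234) + 1053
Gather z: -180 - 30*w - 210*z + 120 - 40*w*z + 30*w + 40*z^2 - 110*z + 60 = 40*z^2 + z*(-40*w - 320)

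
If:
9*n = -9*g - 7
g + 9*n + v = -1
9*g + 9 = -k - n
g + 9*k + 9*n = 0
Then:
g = -81/80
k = -11/90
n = 169/720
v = -21/10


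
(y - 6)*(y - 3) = y^2 - 9*y + 18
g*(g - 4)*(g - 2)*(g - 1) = g^4 - 7*g^3 + 14*g^2 - 8*g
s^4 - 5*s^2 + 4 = (s - 2)*(s - 1)*(s + 1)*(s + 2)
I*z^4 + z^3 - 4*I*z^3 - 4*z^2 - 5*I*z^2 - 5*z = z*(z - 5)*(z + 1)*(I*z + 1)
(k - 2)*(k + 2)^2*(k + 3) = k^4 + 5*k^3 + 2*k^2 - 20*k - 24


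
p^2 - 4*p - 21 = (p - 7)*(p + 3)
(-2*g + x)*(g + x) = -2*g^2 - g*x + x^2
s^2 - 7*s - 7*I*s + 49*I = (s - 7)*(s - 7*I)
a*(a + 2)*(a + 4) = a^3 + 6*a^2 + 8*a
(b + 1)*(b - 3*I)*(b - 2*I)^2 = b^4 + b^3 - 7*I*b^3 - 16*b^2 - 7*I*b^2 - 16*b + 12*I*b + 12*I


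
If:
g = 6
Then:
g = 6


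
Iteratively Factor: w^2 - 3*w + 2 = (w - 1)*(w - 2)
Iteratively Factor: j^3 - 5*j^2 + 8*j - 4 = (j - 1)*(j^2 - 4*j + 4) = (j - 2)*(j - 1)*(j - 2)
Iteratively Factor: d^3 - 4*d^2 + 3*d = (d - 1)*(d^2 - 3*d) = (d - 3)*(d - 1)*(d)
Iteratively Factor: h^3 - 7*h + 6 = (h + 3)*(h^2 - 3*h + 2) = (h - 2)*(h + 3)*(h - 1)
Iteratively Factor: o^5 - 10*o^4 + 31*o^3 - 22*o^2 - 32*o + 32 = (o - 4)*(o^4 - 6*o^3 + 7*o^2 + 6*o - 8) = (o - 4)*(o - 1)*(o^3 - 5*o^2 + 2*o + 8) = (o - 4)*(o - 1)*(o + 1)*(o^2 - 6*o + 8) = (o - 4)*(o - 2)*(o - 1)*(o + 1)*(o - 4)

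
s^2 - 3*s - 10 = (s - 5)*(s + 2)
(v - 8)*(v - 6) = v^2 - 14*v + 48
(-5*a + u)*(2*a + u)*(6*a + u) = -60*a^3 - 28*a^2*u + 3*a*u^2 + u^3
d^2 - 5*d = d*(d - 5)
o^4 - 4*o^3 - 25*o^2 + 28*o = o*(o - 7)*(o - 1)*(o + 4)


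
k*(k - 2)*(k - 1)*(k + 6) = k^4 + 3*k^3 - 16*k^2 + 12*k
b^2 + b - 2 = (b - 1)*(b + 2)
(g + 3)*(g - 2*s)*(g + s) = g^3 - g^2*s + 3*g^2 - 2*g*s^2 - 3*g*s - 6*s^2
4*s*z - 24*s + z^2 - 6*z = (4*s + z)*(z - 6)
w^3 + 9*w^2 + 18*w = w*(w + 3)*(w + 6)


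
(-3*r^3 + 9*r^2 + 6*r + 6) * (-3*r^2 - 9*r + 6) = 9*r^5 - 117*r^3 - 18*r^2 - 18*r + 36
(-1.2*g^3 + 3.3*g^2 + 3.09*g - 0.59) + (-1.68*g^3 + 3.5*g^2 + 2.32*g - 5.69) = -2.88*g^3 + 6.8*g^2 + 5.41*g - 6.28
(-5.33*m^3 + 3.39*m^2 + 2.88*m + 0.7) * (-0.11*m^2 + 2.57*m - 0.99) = 0.5863*m^5 - 14.071*m^4 + 13.6722*m^3 + 3.9685*m^2 - 1.0522*m - 0.693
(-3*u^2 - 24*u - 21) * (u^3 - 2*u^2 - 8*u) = -3*u^5 - 18*u^4 + 51*u^3 + 234*u^2 + 168*u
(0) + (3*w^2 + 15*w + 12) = 3*w^2 + 15*w + 12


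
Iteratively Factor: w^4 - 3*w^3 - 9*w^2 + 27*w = (w + 3)*(w^3 - 6*w^2 + 9*w) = (w - 3)*(w + 3)*(w^2 - 3*w) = (w - 3)^2*(w + 3)*(w)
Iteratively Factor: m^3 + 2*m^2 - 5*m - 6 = (m + 3)*(m^2 - m - 2) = (m + 1)*(m + 3)*(m - 2)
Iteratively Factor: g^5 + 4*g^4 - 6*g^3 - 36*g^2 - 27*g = (g + 3)*(g^4 + g^3 - 9*g^2 - 9*g) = (g + 3)^2*(g^3 - 2*g^2 - 3*g) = g*(g + 3)^2*(g^2 - 2*g - 3) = g*(g + 1)*(g + 3)^2*(g - 3)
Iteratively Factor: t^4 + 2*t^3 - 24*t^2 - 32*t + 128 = (t - 4)*(t^3 + 6*t^2 - 32) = (t - 4)*(t + 4)*(t^2 + 2*t - 8) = (t - 4)*(t + 4)^2*(t - 2)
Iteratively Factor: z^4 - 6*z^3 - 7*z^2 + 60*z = (z + 3)*(z^3 - 9*z^2 + 20*z) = (z - 5)*(z + 3)*(z^2 - 4*z) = (z - 5)*(z - 4)*(z + 3)*(z)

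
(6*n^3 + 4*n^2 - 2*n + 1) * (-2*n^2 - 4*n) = -12*n^5 - 32*n^4 - 12*n^3 + 6*n^2 - 4*n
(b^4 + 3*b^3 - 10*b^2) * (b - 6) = b^5 - 3*b^4 - 28*b^3 + 60*b^2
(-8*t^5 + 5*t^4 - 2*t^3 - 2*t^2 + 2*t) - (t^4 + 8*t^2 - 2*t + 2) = -8*t^5 + 4*t^4 - 2*t^3 - 10*t^2 + 4*t - 2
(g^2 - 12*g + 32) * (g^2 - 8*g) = g^4 - 20*g^3 + 128*g^2 - 256*g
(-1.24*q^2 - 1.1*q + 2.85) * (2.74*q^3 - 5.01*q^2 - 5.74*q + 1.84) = -3.3976*q^5 + 3.1984*q^4 + 20.4376*q^3 - 10.2461*q^2 - 18.383*q + 5.244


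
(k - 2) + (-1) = k - 3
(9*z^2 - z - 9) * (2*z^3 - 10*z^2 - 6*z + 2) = 18*z^5 - 92*z^4 - 62*z^3 + 114*z^2 + 52*z - 18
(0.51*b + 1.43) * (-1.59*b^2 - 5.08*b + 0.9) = -0.8109*b^3 - 4.8645*b^2 - 6.8054*b + 1.287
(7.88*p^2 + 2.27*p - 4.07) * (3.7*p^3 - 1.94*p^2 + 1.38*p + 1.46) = 29.156*p^5 - 6.8882*p^4 - 8.5884*p^3 + 22.5332*p^2 - 2.3024*p - 5.9422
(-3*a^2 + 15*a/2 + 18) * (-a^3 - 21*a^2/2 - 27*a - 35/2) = 3*a^5 + 24*a^4 - 63*a^3/4 - 339*a^2 - 2469*a/4 - 315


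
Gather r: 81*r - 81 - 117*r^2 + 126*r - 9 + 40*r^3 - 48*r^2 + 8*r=40*r^3 - 165*r^2 + 215*r - 90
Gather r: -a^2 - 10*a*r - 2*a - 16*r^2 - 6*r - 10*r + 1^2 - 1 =-a^2 - 2*a - 16*r^2 + r*(-10*a - 16)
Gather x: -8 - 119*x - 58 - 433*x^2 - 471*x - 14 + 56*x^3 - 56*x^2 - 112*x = 56*x^3 - 489*x^2 - 702*x - 80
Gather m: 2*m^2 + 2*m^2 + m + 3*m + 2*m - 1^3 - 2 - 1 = 4*m^2 + 6*m - 4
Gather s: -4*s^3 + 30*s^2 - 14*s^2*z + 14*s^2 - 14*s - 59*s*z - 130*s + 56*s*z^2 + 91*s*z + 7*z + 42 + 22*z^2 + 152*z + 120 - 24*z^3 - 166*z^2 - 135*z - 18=-4*s^3 + s^2*(44 - 14*z) + s*(56*z^2 + 32*z - 144) - 24*z^3 - 144*z^2 + 24*z + 144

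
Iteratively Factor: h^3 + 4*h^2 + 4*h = (h + 2)*(h^2 + 2*h) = h*(h + 2)*(h + 2)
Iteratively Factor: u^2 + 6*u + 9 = (u + 3)*(u + 3)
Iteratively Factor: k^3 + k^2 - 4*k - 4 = (k + 2)*(k^2 - k - 2) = (k - 2)*(k + 2)*(k + 1)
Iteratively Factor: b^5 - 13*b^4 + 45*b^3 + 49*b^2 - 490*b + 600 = (b - 4)*(b^4 - 9*b^3 + 9*b^2 + 85*b - 150) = (b - 5)*(b - 4)*(b^3 - 4*b^2 - 11*b + 30) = (b - 5)^2*(b - 4)*(b^2 + b - 6) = (b - 5)^2*(b - 4)*(b - 2)*(b + 3)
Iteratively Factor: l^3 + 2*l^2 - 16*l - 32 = (l + 2)*(l^2 - 16) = (l - 4)*(l + 2)*(l + 4)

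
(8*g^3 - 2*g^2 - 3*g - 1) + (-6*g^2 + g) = 8*g^3 - 8*g^2 - 2*g - 1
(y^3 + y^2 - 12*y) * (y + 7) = y^4 + 8*y^3 - 5*y^2 - 84*y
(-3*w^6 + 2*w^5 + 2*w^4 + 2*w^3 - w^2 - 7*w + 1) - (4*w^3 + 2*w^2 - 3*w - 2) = -3*w^6 + 2*w^5 + 2*w^4 - 2*w^3 - 3*w^2 - 4*w + 3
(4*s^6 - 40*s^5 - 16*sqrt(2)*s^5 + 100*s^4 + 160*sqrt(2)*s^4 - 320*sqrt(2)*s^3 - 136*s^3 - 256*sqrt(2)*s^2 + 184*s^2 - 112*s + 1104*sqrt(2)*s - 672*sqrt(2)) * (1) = 4*s^6 - 40*s^5 - 16*sqrt(2)*s^5 + 100*s^4 + 160*sqrt(2)*s^4 - 320*sqrt(2)*s^3 - 136*s^3 - 256*sqrt(2)*s^2 + 184*s^2 - 112*s + 1104*sqrt(2)*s - 672*sqrt(2)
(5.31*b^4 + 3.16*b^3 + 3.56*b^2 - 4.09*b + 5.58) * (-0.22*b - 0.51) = -1.1682*b^5 - 3.4033*b^4 - 2.3948*b^3 - 0.9158*b^2 + 0.8583*b - 2.8458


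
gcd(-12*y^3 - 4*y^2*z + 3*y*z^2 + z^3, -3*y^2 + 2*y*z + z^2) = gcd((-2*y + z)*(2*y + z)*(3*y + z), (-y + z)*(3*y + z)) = 3*y + z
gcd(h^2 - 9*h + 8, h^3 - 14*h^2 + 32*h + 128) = h - 8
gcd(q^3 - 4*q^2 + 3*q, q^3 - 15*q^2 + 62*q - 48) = q - 1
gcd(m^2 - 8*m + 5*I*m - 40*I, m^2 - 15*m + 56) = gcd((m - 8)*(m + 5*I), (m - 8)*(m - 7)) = m - 8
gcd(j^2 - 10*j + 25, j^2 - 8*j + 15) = j - 5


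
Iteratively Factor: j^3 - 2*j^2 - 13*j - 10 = (j + 2)*(j^2 - 4*j - 5) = (j - 5)*(j + 2)*(j + 1)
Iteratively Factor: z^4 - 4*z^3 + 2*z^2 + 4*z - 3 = (z - 1)*(z^3 - 3*z^2 - z + 3) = (z - 3)*(z - 1)*(z^2 - 1) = (z - 3)*(z - 1)^2*(z + 1)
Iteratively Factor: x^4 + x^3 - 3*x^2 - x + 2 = (x + 1)*(x^3 - 3*x + 2) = (x - 1)*(x + 1)*(x^2 + x - 2) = (x - 1)*(x + 1)*(x + 2)*(x - 1)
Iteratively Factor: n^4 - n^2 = (n)*(n^3 - n) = n*(n + 1)*(n^2 - n) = n^2*(n + 1)*(n - 1)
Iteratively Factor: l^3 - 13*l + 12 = (l + 4)*(l^2 - 4*l + 3) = (l - 1)*(l + 4)*(l - 3)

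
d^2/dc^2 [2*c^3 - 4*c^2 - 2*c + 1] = 12*c - 8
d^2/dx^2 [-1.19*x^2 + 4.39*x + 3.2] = -2.38000000000000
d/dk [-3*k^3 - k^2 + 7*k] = -9*k^2 - 2*k + 7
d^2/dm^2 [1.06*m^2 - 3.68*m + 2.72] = 2.12000000000000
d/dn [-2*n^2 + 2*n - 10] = 2 - 4*n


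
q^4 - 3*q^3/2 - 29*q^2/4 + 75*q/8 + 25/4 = (q - 5/2)*(q - 2)*(q + 1/2)*(q + 5/2)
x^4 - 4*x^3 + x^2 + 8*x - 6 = (x - 3)*(x - 1)*(x - sqrt(2))*(x + sqrt(2))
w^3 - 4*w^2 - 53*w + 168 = (w - 8)*(w - 3)*(w + 7)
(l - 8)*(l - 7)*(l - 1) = l^3 - 16*l^2 + 71*l - 56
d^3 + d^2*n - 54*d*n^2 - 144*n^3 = (d - 8*n)*(d + 3*n)*(d + 6*n)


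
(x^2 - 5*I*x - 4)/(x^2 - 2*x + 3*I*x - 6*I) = (x^2 - 5*I*x - 4)/(x^2 + x*(-2 + 3*I) - 6*I)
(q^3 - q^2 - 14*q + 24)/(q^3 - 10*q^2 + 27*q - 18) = (q^2 + 2*q - 8)/(q^2 - 7*q + 6)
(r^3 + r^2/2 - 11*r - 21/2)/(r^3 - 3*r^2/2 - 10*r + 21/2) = (r + 1)/(r - 1)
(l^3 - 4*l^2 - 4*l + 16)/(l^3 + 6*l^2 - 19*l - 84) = (l^2 - 4)/(l^2 + 10*l + 21)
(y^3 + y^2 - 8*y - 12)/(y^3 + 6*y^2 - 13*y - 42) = (y + 2)/(y + 7)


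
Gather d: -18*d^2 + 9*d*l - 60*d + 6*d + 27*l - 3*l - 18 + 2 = -18*d^2 + d*(9*l - 54) + 24*l - 16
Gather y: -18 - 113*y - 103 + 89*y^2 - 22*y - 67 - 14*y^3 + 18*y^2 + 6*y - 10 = -14*y^3 + 107*y^2 - 129*y - 198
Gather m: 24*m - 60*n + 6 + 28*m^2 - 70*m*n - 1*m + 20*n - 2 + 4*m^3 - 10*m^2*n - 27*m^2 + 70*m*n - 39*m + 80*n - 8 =4*m^3 + m^2*(1 - 10*n) - 16*m + 40*n - 4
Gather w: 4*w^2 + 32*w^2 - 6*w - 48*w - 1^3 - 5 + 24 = 36*w^2 - 54*w + 18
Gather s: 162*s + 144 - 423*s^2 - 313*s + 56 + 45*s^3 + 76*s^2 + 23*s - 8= 45*s^3 - 347*s^2 - 128*s + 192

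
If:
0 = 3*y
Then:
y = 0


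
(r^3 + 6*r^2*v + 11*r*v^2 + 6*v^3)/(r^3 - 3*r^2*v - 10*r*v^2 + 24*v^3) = (r^2 + 3*r*v + 2*v^2)/(r^2 - 6*r*v + 8*v^2)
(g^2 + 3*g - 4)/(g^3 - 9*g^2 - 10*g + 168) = (g - 1)/(g^2 - 13*g + 42)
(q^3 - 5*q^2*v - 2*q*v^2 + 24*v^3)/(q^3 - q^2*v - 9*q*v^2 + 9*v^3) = (q^2 - 2*q*v - 8*v^2)/(q^2 + 2*q*v - 3*v^2)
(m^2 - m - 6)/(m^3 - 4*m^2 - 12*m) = (m - 3)/(m*(m - 6))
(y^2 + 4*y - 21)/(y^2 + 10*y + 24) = (y^2 + 4*y - 21)/(y^2 + 10*y + 24)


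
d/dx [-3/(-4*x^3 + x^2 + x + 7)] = 3*(-12*x^2 + 2*x + 1)/(-4*x^3 + x^2 + x + 7)^2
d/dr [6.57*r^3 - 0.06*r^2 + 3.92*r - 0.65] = 19.71*r^2 - 0.12*r + 3.92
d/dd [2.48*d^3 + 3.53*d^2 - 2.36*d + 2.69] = 7.44*d^2 + 7.06*d - 2.36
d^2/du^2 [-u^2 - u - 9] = -2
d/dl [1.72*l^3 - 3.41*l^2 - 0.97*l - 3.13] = 5.16*l^2 - 6.82*l - 0.97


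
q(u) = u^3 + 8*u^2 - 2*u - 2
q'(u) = 3*u^2 + 16*u - 2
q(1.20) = 8.85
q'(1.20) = 21.52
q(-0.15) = -1.52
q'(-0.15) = -4.33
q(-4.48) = 77.61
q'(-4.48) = -13.47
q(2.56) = 62.09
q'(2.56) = 58.62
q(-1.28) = 11.57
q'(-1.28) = -17.56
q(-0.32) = -0.57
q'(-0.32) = -6.81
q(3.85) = 165.95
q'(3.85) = 104.07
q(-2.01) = 26.22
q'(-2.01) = -22.04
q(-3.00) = 49.00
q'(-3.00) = -23.00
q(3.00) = 91.00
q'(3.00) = 73.00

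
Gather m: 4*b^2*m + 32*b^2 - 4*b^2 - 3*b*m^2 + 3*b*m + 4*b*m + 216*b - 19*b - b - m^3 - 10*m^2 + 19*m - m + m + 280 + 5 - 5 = 28*b^2 + 196*b - m^3 + m^2*(-3*b - 10) + m*(4*b^2 + 7*b + 19) + 280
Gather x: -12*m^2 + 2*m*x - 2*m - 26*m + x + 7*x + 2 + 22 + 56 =-12*m^2 - 28*m + x*(2*m + 8) + 80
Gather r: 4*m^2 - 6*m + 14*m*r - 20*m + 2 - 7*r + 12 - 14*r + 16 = 4*m^2 - 26*m + r*(14*m - 21) + 30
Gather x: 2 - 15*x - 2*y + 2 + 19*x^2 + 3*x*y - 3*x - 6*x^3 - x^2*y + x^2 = -6*x^3 + x^2*(20 - y) + x*(3*y - 18) - 2*y + 4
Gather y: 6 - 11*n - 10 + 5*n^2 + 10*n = 5*n^2 - n - 4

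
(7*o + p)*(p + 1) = 7*o*p + 7*o + p^2 + p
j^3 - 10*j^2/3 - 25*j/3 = j*(j - 5)*(j + 5/3)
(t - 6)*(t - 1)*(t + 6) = t^3 - t^2 - 36*t + 36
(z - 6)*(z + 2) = z^2 - 4*z - 12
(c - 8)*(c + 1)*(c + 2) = c^3 - 5*c^2 - 22*c - 16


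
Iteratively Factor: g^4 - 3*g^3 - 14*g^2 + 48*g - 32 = (g + 4)*(g^3 - 7*g^2 + 14*g - 8) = (g - 1)*(g + 4)*(g^2 - 6*g + 8) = (g - 4)*(g - 1)*(g + 4)*(g - 2)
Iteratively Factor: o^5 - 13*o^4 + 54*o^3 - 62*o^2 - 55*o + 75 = (o - 3)*(o^4 - 10*o^3 + 24*o^2 + 10*o - 25) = (o - 3)*(o + 1)*(o^3 - 11*o^2 + 35*o - 25) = (o - 5)*(o - 3)*(o + 1)*(o^2 - 6*o + 5) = (o - 5)*(o - 3)*(o - 1)*(o + 1)*(o - 5)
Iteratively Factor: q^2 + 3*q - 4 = (q - 1)*(q + 4)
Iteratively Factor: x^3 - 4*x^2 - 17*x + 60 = (x + 4)*(x^2 - 8*x + 15) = (x - 3)*(x + 4)*(x - 5)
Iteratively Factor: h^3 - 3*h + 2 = (h - 1)*(h^2 + h - 2) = (h - 1)*(h + 2)*(h - 1)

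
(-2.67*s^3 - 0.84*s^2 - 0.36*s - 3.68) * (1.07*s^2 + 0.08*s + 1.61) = -2.8569*s^5 - 1.1124*s^4 - 4.7511*s^3 - 5.3188*s^2 - 0.874*s - 5.9248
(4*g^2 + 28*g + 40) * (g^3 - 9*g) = 4*g^5 + 28*g^4 + 4*g^3 - 252*g^2 - 360*g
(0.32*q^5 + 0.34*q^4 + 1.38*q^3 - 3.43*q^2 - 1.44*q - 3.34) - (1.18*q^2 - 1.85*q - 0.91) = 0.32*q^5 + 0.34*q^4 + 1.38*q^3 - 4.61*q^2 + 0.41*q - 2.43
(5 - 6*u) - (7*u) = 5 - 13*u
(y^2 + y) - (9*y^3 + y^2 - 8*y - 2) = -9*y^3 + 9*y + 2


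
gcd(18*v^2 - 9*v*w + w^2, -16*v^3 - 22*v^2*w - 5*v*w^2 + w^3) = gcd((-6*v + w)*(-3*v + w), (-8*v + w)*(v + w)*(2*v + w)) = 1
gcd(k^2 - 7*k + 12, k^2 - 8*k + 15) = k - 3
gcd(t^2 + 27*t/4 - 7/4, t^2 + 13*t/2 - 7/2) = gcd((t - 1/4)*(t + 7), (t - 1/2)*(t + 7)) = t + 7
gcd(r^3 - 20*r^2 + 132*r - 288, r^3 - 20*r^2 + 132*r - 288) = r^3 - 20*r^2 + 132*r - 288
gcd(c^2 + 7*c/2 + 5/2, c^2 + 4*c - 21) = 1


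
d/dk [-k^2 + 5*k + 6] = 5 - 2*k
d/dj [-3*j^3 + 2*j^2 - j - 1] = -9*j^2 + 4*j - 1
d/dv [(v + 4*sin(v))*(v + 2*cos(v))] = -(v + 4*sin(v))*(2*sin(v) - 1) + (v + 2*cos(v))*(4*cos(v) + 1)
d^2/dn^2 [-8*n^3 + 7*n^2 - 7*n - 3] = 14 - 48*n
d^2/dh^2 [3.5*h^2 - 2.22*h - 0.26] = 7.00000000000000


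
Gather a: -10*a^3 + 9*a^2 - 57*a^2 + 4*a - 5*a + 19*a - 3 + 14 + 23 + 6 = -10*a^3 - 48*a^2 + 18*a + 40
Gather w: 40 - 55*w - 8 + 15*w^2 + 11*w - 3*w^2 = 12*w^2 - 44*w + 32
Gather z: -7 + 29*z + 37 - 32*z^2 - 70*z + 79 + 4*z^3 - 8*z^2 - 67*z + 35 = 4*z^3 - 40*z^2 - 108*z + 144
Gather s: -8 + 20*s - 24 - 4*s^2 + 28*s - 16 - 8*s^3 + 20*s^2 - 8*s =-8*s^3 + 16*s^2 + 40*s - 48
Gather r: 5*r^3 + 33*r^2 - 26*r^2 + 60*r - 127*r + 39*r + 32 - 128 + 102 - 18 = 5*r^3 + 7*r^2 - 28*r - 12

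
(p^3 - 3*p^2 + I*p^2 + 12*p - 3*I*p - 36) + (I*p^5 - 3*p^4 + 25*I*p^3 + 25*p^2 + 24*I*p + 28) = I*p^5 - 3*p^4 + p^3 + 25*I*p^3 + 22*p^2 + I*p^2 + 12*p + 21*I*p - 8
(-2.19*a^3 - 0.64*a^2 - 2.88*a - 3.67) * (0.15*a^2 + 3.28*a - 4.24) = -0.3285*a^5 - 7.2792*a^4 + 6.7544*a^3 - 7.2833*a^2 + 0.1736*a + 15.5608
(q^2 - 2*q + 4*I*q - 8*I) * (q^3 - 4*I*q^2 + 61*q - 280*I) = q^5 - 2*q^4 + 77*q^3 - 154*q^2 - 36*I*q^2 + 1120*q + 72*I*q - 2240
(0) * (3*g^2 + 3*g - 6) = 0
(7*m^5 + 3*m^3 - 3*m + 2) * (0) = 0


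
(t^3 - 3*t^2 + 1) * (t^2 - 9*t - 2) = t^5 - 12*t^4 + 25*t^3 + 7*t^2 - 9*t - 2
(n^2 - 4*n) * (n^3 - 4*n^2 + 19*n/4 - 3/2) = n^5 - 8*n^4 + 83*n^3/4 - 41*n^2/2 + 6*n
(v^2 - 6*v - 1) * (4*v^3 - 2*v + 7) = 4*v^5 - 24*v^4 - 6*v^3 + 19*v^2 - 40*v - 7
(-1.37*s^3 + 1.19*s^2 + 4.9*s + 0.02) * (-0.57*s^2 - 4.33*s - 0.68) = 0.7809*s^5 + 5.2538*s^4 - 7.0141*s^3 - 22.0376*s^2 - 3.4186*s - 0.0136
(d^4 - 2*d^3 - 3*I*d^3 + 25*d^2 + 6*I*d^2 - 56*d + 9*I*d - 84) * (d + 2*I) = d^5 - 2*d^4 - I*d^4 + 31*d^3 + 2*I*d^3 - 68*d^2 + 59*I*d^2 - 102*d - 112*I*d - 168*I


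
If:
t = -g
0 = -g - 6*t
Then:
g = 0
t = 0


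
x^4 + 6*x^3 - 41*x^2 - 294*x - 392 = (x - 7)*(x + 2)*(x + 4)*(x + 7)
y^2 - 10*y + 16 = (y - 8)*(y - 2)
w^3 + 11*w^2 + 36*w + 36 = (w + 2)*(w + 3)*(w + 6)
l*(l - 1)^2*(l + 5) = l^4 + 3*l^3 - 9*l^2 + 5*l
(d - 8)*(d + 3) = d^2 - 5*d - 24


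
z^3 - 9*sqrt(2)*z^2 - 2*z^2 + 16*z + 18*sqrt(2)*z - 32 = (z - 2)*(z - 8*sqrt(2))*(z - sqrt(2))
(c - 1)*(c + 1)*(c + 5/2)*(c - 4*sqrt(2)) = c^4 - 4*sqrt(2)*c^3 + 5*c^3/2 - 10*sqrt(2)*c^2 - c^2 - 5*c/2 + 4*sqrt(2)*c + 10*sqrt(2)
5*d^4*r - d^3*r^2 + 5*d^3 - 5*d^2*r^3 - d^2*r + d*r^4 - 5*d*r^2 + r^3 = (-5*d + r)*(-d + r)*(d + r)*(d*r + 1)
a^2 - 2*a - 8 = (a - 4)*(a + 2)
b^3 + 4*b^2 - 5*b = b*(b - 1)*(b + 5)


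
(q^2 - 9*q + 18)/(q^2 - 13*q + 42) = (q - 3)/(q - 7)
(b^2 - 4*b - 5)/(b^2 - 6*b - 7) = (b - 5)/(b - 7)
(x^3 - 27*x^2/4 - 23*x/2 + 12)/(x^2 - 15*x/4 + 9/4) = (x^2 - 6*x - 16)/(x - 3)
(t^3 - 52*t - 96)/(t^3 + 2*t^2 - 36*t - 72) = (t - 8)/(t - 6)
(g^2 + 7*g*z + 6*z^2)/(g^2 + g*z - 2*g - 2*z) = (g + 6*z)/(g - 2)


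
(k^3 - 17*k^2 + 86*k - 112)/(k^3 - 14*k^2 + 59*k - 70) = (k - 8)/(k - 5)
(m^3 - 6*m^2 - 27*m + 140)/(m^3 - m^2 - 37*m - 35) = (m - 4)/(m + 1)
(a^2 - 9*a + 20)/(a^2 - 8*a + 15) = (a - 4)/(a - 3)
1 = 1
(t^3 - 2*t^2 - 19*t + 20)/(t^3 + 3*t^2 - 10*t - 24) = (t^2 - 6*t + 5)/(t^2 - t - 6)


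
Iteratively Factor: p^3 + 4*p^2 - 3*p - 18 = (p + 3)*(p^2 + p - 6) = (p - 2)*(p + 3)*(p + 3)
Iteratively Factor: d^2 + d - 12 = (d - 3)*(d + 4)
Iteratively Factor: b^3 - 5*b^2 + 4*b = (b - 4)*(b^2 - b) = b*(b - 4)*(b - 1)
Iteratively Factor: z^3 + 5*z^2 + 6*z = (z)*(z^2 + 5*z + 6) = z*(z + 2)*(z + 3)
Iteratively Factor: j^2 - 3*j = (j - 3)*(j)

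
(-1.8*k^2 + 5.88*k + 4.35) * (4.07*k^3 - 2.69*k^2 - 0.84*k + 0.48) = -7.326*k^5 + 28.7736*k^4 + 3.3993*k^3 - 17.5047*k^2 - 0.831599999999999*k + 2.088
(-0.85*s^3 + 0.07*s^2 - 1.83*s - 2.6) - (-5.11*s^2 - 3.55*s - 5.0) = -0.85*s^3 + 5.18*s^2 + 1.72*s + 2.4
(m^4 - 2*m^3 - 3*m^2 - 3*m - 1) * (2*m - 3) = 2*m^5 - 7*m^4 + 3*m^2 + 7*m + 3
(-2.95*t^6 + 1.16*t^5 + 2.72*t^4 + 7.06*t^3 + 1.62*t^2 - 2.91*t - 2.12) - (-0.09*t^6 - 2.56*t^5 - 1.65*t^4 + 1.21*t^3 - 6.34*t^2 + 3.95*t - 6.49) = -2.86*t^6 + 3.72*t^5 + 4.37*t^4 + 5.85*t^3 + 7.96*t^2 - 6.86*t + 4.37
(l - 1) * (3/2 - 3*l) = -3*l^2 + 9*l/2 - 3/2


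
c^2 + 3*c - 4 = (c - 1)*(c + 4)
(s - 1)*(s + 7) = s^2 + 6*s - 7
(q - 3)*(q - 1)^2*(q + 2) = q^4 - 3*q^3 - 3*q^2 + 11*q - 6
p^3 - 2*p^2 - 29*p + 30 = (p - 6)*(p - 1)*(p + 5)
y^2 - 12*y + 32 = (y - 8)*(y - 4)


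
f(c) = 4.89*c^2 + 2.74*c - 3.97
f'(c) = 9.78*c + 2.74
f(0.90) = 2.46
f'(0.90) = 11.54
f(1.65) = 13.86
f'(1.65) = 18.88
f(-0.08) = -4.16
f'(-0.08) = 1.96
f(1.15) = 5.65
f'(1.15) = 13.99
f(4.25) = 96.00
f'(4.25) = 44.30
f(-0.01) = -4.00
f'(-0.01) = 2.64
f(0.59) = -0.65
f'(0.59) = 8.51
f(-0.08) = -4.16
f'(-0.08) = 1.96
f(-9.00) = 367.46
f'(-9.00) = -85.28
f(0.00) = -3.97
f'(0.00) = 2.74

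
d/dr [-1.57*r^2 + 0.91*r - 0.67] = 0.91 - 3.14*r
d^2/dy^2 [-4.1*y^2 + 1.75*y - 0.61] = -8.20000000000000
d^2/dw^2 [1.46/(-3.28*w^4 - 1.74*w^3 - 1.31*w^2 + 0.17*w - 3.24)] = ((57.4656*w^2 + 15.2424*w + 3.8252)*(3.28*w^4 + 1.74*w^3 + 1.31*w^2 - 0.17*w + 3.24) - 1.46*(13.12*w^3 + 5.22*w^2 + 2.62*w - 0.17)*(26.24*w^3 + 10.44*w^2 + 5.24*w - 0.34))/(3.28*w^4 + 1.74*w^3 + 1.31*w^2 - 0.17*w + 3.24)^3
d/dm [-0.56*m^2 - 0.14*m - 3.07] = -1.12*m - 0.14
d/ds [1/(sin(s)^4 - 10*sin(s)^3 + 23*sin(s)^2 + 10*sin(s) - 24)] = 2*(-2*sin(s)^3 + 15*sin(s)^2 - 23*sin(s) - 5)/((sin(s) - 6)^2*(sin(s) - 4)^2*cos(s)^3)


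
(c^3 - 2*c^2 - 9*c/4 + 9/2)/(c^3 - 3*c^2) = (4*c^3 - 8*c^2 - 9*c + 18)/(4*c^2*(c - 3))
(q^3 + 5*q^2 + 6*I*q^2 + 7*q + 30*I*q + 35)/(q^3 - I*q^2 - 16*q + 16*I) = (q^2 + q*(5 + 7*I) + 35*I)/(q^2 - 16)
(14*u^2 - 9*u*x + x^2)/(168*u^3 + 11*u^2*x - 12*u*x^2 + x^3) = (-2*u + x)/(-24*u^2 - 5*u*x + x^2)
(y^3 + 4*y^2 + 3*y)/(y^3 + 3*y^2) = (y + 1)/y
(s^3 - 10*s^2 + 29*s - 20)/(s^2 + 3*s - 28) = (s^2 - 6*s + 5)/(s + 7)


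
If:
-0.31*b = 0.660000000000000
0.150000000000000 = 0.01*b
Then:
No Solution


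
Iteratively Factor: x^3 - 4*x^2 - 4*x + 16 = (x - 4)*(x^2 - 4) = (x - 4)*(x - 2)*(x + 2)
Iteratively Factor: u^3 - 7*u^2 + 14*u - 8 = (u - 2)*(u^2 - 5*u + 4) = (u - 4)*(u - 2)*(u - 1)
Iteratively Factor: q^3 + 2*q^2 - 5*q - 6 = (q + 3)*(q^2 - q - 2) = (q - 2)*(q + 3)*(q + 1)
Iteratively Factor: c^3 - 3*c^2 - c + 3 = (c - 3)*(c^2 - 1) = (c - 3)*(c + 1)*(c - 1)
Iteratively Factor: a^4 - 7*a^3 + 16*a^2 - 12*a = (a)*(a^3 - 7*a^2 + 16*a - 12) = a*(a - 3)*(a^2 - 4*a + 4) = a*(a - 3)*(a - 2)*(a - 2)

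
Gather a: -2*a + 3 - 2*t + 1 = -2*a - 2*t + 4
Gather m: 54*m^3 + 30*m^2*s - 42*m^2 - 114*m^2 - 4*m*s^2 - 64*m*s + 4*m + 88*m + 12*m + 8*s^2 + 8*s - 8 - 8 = 54*m^3 + m^2*(30*s - 156) + m*(-4*s^2 - 64*s + 104) + 8*s^2 + 8*s - 16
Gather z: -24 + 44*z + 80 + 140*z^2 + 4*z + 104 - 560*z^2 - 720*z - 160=-420*z^2 - 672*z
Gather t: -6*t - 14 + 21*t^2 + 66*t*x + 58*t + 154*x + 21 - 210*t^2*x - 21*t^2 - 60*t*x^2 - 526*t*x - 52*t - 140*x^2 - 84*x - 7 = -210*t^2*x + t*(-60*x^2 - 460*x) - 140*x^2 + 70*x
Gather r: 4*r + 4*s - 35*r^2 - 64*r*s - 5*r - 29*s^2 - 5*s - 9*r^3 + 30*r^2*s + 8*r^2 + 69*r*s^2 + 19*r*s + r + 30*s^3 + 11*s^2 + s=-9*r^3 + r^2*(30*s - 27) + r*(69*s^2 - 45*s) + 30*s^3 - 18*s^2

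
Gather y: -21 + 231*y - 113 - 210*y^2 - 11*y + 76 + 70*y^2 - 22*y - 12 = -140*y^2 + 198*y - 70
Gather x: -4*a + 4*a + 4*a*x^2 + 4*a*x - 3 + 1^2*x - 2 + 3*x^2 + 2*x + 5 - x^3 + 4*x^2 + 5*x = -x^3 + x^2*(4*a + 7) + x*(4*a + 8)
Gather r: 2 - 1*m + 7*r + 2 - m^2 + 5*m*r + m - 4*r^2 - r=-m^2 - 4*r^2 + r*(5*m + 6) + 4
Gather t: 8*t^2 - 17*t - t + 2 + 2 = 8*t^2 - 18*t + 4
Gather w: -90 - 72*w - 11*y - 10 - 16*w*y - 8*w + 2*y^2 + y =w*(-16*y - 80) + 2*y^2 - 10*y - 100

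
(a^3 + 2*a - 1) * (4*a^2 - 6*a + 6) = 4*a^5 - 6*a^4 + 14*a^3 - 16*a^2 + 18*a - 6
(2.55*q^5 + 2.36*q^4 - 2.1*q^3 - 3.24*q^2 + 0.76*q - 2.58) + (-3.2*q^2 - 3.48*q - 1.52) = 2.55*q^5 + 2.36*q^4 - 2.1*q^3 - 6.44*q^2 - 2.72*q - 4.1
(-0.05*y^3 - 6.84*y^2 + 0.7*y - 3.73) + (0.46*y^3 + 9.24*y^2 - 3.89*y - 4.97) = 0.41*y^3 + 2.4*y^2 - 3.19*y - 8.7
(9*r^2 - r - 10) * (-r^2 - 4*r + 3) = -9*r^4 - 35*r^3 + 41*r^2 + 37*r - 30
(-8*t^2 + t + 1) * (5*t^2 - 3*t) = -40*t^4 + 29*t^3 + 2*t^2 - 3*t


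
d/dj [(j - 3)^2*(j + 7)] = (j - 3)*(3*j + 11)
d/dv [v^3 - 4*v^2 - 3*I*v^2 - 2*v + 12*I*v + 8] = 3*v^2 - 8*v - 6*I*v - 2 + 12*I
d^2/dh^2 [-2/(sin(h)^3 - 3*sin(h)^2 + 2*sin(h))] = 2*(9*sin(h)^2 - 24*sin(h) + 4 + 34/sin(h) - 28/sin(h)^2 + 8/sin(h)^3)/((sin(h) - 2)^3*(sin(h) - 1)^2)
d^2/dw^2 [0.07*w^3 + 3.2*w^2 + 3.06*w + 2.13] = 0.42*w + 6.4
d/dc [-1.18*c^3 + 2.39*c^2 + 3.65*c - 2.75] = -3.54*c^2 + 4.78*c + 3.65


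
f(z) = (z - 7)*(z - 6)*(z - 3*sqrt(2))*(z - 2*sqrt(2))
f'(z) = (z - 7)*(z - 6)*(z - 3*sqrt(2)) + (z - 7)*(z - 6)*(z - 2*sqrt(2)) + (z - 7)*(z - 3*sqrt(2))*(z - 2*sqrt(2)) + (z - 6)*(z - 3*sqrt(2))*(z - 2*sqrt(2)) = 4*z^3 - 39*z^2 - 15*sqrt(2)*z^2 + 108*z + 130*sqrt(2)*z - 210*sqrt(2) - 156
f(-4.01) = 6219.72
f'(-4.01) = -2849.45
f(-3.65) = 5254.95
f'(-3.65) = -2514.93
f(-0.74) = 927.55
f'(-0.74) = -703.55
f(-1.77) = 1884.06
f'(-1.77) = -1180.38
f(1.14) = 149.19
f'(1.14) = -192.61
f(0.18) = 427.07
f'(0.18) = -402.38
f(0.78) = 230.30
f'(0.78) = -260.08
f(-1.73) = 1837.28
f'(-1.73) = -1158.80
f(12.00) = 2134.42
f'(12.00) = 1290.49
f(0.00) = 504.00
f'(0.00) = -452.98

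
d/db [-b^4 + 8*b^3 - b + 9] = -4*b^3 + 24*b^2 - 1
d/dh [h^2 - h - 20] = 2*h - 1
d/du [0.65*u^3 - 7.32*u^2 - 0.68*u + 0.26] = 1.95*u^2 - 14.64*u - 0.68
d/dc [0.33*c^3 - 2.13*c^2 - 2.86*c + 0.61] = 0.99*c^2 - 4.26*c - 2.86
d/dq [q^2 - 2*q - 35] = 2*q - 2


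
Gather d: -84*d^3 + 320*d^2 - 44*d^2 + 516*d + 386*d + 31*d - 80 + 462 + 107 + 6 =-84*d^3 + 276*d^2 + 933*d + 495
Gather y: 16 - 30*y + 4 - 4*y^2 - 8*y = -4*y^2 - 38*y + 20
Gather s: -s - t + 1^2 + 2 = -s - t + 3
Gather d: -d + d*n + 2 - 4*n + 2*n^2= d*(n - 1) + 2*n^2 - 4*n + 2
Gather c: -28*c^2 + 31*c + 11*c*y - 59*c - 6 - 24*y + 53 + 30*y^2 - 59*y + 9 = -28*c^2 + c*(11*y - 28) + 30*y^2 - 83*y + 56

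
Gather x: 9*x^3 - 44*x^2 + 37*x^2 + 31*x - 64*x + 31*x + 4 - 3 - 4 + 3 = 9*x^3 - 7*x^2 - 2*x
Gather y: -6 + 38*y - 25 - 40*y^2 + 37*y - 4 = -40*y^2 + 75*y - 35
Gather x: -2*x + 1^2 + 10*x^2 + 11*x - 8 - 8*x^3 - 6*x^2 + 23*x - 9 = -8*x^3 + 4*x^2 + 32*x - 16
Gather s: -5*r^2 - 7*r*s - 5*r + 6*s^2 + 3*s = -5*r^2 - 5*r + 6*s^2 + s*(3 - 7*r)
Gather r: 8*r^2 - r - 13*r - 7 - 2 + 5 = 8*r^2 - 14*r - 4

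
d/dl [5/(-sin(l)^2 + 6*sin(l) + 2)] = 10*(sin(l) - 3)*cos(l)/(6*sin(l) + cos(l)^2 + 1)^2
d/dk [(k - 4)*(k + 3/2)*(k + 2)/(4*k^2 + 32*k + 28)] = (k^4 + 16*k^3 + 28*k^2 + 17*k + 19)/(4*(k^4 + 16*k^3 + 78*k^2 + 112*k + 49))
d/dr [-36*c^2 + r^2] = 2*r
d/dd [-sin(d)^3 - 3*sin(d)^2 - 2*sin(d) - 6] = (-6*sin(d) + 3*cos(d)^2 - 5)*cos(d)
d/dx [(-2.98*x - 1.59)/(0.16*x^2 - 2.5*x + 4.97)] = (0.4768*x^2 + 0.5088*x - 18.7856)/(0.0256*x^4 - 0.8*x^3 + 7.8404*x^2 - 24.85*x + 24.7009)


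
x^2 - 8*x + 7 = (x - 7)*(x - 1)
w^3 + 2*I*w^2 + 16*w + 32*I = (w - 4*I)*(w + 2*I)*(w + 4*I)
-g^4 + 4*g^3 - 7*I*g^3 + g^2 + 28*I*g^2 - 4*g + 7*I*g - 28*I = (g - 4)*(g + 7*I)*(I*g - I)*(I*g + I)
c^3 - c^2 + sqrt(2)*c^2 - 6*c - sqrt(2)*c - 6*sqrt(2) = (c - 3)*(c + 2)*(c + sqrt(2))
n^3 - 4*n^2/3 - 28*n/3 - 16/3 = (n - 4)*(n + 2/3)*(n + 2)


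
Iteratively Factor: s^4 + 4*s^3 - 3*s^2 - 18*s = (s + 3)*(s^3 + s^2 - 6*s) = s*(s + 3)*(s^2 + s - 6) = s*(s + 3)^2*(s - 2)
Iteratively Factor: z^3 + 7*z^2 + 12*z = (z + 3)*(z^2 + 4*z) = z*(z + 3)*(z + 4)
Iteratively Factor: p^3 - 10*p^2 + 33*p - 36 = (p - 4)*(p^2 - 6*p + 9) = (p - 4)*(p - 3)*(p - 3)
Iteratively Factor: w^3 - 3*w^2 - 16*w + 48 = (w + 4)*(w^2 - 7*w + 12) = (w - 3)*(w + 4)*(w - 4)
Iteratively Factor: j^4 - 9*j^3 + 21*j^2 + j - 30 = (j - 2)*(j^3 - 7*j^2 + 7*j + 15) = (j - 2)*(j + 1)*(j^2 - 8*j + 15) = (j - 5)*(j - 2)*(j + 1)*(j - 3)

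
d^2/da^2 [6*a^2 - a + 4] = 12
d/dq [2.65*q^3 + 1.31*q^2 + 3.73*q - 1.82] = 7.95*q^2 + 2.62*q + 3.73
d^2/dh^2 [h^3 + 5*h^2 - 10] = 6*h + 10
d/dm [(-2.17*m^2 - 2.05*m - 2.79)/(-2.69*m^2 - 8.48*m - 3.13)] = (12.8871*m^2 - 1.426*m - 17.2427)/(7.2361*m^4 + 45.6224*m^3 + 88.7498*m^2 + 53.0848*m + 9.7969)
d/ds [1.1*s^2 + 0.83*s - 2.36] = 2.2*s + 0.83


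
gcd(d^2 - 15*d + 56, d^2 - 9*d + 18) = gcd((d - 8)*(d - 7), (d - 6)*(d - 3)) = 1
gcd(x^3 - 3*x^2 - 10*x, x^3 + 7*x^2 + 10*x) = x^2 + 2*x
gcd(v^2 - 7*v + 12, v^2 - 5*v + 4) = v - 4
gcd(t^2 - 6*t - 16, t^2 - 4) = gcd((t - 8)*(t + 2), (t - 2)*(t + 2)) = t + 2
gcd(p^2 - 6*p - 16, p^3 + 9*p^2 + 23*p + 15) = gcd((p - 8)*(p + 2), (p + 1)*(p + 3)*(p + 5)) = 1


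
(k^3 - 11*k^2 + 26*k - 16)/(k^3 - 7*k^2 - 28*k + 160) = (k^2 - 3*k + 2)/(k^2 + k - 20)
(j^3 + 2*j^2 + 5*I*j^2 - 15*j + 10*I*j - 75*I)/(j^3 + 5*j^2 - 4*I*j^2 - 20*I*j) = (j^2 + j*(-3 + 5*I) - 15*I)/(j*(j - 4*I))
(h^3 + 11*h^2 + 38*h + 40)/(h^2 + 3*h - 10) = (h^2 + 6*h + 8)/(h - 2)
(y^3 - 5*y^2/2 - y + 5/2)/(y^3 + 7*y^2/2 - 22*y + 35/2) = (y + 1)/(y + 7)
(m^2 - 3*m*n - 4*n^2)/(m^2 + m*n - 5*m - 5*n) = (m - 4*n)/(m - 5)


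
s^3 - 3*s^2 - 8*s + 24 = (s - 3)*(s - 2*sqrt(2))*(s + 2*sqrt(2))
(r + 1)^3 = r^3 + 3*r^2 + 3*r + 1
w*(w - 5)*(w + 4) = w^3 - w^2 - 20*w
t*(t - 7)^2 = t^3 - 14*t^2 + 49*t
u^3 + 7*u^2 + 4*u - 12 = (u - 1)*(u + 2)*(u + 6)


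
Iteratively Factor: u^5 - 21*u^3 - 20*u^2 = (u - 5)*(u^4 + 5*u^3 + 4*u^2) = u*(u - 5)*(u^3 + 5*u^2 + 4*u) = u^2*(u - 5)*(u^2 + 5*u + 4) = u^2*(u - 5)*(u + 4)*(u + 1)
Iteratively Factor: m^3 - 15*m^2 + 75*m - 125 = (m - 5)*(m^2 - 10*m + 25) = (m - 5)^2*(m - 5)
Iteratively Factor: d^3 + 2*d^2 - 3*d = (d + 3)*(d^2 - d) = d*(d + 3)*(d - 1)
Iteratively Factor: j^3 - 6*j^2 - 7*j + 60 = (j + 3)*(j^2 - 9*j + 20) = (j - 4)*(j + 3)*(j - 5)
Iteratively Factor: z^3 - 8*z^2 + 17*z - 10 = (z - 5)*(z^2 - 3*z + 2) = (z - 5)*(z - 1)*(z - 2)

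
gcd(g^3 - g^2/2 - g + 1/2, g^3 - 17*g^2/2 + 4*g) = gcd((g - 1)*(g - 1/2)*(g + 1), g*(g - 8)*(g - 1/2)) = g - 1/2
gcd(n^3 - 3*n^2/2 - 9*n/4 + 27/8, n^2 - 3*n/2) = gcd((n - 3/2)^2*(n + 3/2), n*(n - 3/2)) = n - 3/2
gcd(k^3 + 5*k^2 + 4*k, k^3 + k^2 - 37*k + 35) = 1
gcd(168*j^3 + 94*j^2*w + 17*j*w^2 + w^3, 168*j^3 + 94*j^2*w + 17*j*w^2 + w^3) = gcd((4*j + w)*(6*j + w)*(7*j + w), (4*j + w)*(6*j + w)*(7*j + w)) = 168*j^3 + 94*j^2*w + 17*j*w^2 + w^3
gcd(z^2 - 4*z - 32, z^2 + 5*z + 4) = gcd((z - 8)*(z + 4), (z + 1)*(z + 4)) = z + 4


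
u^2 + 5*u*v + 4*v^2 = (u + v)*(u + 4*v)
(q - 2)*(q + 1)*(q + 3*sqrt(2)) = q^3 - q^2 + 3*sqrt(2)*q^2 - 3*sqrt(2)*q - 2*q - 6*sqrt(2)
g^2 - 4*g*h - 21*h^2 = (g - 7*h)*(g + 3*h)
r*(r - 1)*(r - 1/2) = r^3 - 3*r^2/2 + r/2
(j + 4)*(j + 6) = j^2 + 10*j + 24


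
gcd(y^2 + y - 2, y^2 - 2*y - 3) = 1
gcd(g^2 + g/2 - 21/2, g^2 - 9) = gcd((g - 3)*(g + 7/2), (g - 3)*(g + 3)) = g - 3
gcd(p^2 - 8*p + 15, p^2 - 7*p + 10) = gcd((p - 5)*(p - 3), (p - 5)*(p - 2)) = p - 5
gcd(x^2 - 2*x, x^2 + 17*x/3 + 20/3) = 1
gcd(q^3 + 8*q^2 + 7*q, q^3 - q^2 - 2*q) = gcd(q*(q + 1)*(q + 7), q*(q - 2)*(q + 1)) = q^2 + q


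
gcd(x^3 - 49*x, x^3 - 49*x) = x^3 - 49*x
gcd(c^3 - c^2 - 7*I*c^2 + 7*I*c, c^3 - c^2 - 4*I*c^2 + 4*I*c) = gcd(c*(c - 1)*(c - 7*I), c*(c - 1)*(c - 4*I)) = c^2 - c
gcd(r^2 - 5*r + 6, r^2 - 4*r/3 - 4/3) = r - 2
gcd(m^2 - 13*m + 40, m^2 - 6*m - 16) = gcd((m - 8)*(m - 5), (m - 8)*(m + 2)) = m - 8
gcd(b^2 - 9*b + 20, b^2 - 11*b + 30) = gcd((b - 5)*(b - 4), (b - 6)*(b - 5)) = b - 5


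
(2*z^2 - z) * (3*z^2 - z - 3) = 6*z^4 - 5*z^3 - 5*z^2 + 3*z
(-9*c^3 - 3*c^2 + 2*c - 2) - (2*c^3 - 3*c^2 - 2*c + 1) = -11*c^3 + 4*c - 3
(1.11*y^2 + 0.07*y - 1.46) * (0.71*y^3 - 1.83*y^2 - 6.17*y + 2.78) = 0.7881*y^5 - 1.9816*y^4 - 8.0134*y^3 + 5.3257*y^2 + 9.2028*y - 4.0588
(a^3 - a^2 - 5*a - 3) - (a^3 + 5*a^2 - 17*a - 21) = -6*a^2 + 12*a + 18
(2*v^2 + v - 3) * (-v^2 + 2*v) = -2*v^4 + 3*v^3 + 5*v^2 - 6*v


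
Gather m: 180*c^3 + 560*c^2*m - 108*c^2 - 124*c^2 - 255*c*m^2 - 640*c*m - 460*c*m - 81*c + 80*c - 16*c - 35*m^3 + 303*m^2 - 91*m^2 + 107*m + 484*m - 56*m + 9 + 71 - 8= 180*c^3 - 232*c^2 - 17*c - 35*m^3 + m^2*(212 - 255*c) + m*(560*c^2 - 1100*c + 535) + 72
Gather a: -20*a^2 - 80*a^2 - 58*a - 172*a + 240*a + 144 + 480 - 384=-100*a^2 + 10*a + 240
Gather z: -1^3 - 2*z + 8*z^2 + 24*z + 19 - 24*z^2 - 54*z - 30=-16*z^2 - 32*z - 12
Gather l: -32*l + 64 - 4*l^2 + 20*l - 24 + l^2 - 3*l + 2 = -3*l^2 - 15*l + 42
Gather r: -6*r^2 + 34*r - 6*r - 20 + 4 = -6*r^2 + 28*r - 16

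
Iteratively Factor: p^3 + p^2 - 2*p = (p + 2)*(p^2 - p) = p*(p + 2)*(p - 1)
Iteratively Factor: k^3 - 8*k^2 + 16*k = (k - 4)*(k^2 - 4*k) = (k - 4)^2*(k)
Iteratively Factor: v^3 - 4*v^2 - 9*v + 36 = (v - 4)*(v^2 - 9) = (v - 4)*(v - 3)*(v + 3)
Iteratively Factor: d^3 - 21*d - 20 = (d + 1)*(d^2 - d - 20) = (d + 1)*(d + 4)*(d - 5)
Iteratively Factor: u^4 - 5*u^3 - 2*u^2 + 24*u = (u - 4)*(u^3 - u^2 - 6*u) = u*(u - 4)*(u^2 - u - 6) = u*(u - 4)*(u + 2)*(u - 3)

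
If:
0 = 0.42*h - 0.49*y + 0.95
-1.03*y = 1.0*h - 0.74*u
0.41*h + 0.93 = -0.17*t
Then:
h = 1.16666666666667*y - 2.26190476190476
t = -2.81372549019608*y - 0.015406162464986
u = 2.96846846846847*y - 3.05662805662806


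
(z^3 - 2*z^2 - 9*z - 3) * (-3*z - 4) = -3*z^4 + 2*z^3 + 35*z^2 + 45*z + 12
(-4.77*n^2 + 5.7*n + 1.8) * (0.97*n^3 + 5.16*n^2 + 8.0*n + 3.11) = -4.6269*n^5 - 19.0842*n^4 - 7.002*n^3 + 40.0533*n^2 + 32.127*n + 5.598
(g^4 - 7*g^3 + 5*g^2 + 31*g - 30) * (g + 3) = g^5 - 4*g^4 - 16*g^3 + 46*g^2 + 63*g - 90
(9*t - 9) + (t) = 10*t - 9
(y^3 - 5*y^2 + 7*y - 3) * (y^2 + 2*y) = y^5 - 3*y^4 - 3*y^3 + 11*y^2 - 6*y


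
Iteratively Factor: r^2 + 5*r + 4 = (r + 4)*(r + 1)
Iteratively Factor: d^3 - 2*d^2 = (d)*(d^2 - 2*d) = d*(d - 2)*(d)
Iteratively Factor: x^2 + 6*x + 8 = (x + 4)*(x + 2)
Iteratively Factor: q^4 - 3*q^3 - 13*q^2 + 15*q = (q)*(q^3 - 3*q^2 - 13*q + 15) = q*(q - 1)*(q^2 - 2*q - 15) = q*(q - 1)*(q + 3)*(q - 5)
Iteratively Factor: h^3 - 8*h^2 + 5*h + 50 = (h - 5)*(h^2 - 3*h - 10) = (h - 5)^2*(h + 2)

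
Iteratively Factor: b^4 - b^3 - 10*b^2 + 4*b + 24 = (b + 2)*(b^3 - 3*b^2 - 4*b + 12) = (b + 2)^2*(b^2 - 5*b + 6) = (b - 2)*(b + 2)^2*(b - 3)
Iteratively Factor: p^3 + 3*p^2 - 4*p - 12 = (p - 2)*(p^2 + 5*p + 6) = (p - 2)*(p + 3)*(p + 2)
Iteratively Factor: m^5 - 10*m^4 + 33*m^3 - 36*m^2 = (m - 3)*(m^4 - 7*m^3 + 12*m^2) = (m - 4)*(m - 3)*(m^3 - 3*m^2) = m*(m - 4)*(m - 3)*(m^2 - 3*m) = m^2*(m - 4)*(m - 3)*(m - 3)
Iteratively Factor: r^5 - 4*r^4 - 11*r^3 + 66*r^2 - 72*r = (r - 3)*(r^4 - r^3 - 14*r^2 + 24*r) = r*(r - 3)*(r^3 - r^2 - 14*r + 24) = r*(r - 3)*(r + 4)*(r^2 - 5*r + 6) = r*(r - 3)^2*(r + 4)*(r - 2)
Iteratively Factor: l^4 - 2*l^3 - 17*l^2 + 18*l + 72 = (l - 4)*(l^3 + 2*l^2 - 9*l - 18) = (l - 4)*(l + 2)*(l^2 - 9) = (l - 4)*(l - 3)*(l + 2)*(l + 3)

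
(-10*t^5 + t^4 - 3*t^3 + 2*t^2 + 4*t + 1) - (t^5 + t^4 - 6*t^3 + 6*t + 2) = -11*t^5 + 3*t^3 + 2*t^2 - 2*t - 1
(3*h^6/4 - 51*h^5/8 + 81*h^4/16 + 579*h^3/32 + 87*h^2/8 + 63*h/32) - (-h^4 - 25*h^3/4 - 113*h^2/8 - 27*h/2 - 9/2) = 3*h^6/4 - 51*h^5/8 + 97*h^4/16 + 779*h^3/32 + 25*h^2 + 495*h/32 + 9/2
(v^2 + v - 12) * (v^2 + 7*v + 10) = v^4 + 8*v^3 + 5*v^2 - 74*v - 120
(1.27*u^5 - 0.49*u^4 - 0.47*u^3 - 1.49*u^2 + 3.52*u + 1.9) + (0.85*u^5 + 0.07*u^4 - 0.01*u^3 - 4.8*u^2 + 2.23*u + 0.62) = 2.12*u^5 - 0.42*u^4 - 0.48*u^3 - 6.29*u^2 + 5.75*u + 2.52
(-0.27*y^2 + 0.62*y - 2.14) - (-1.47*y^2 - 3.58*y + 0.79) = 1.2*y^2 + 4.2*y - 2.93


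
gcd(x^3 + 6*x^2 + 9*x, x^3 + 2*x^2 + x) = x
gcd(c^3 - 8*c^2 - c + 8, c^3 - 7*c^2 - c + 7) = c^2 - 1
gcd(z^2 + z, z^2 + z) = z^2 + z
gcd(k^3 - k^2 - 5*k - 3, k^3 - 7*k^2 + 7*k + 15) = k^2 - 2*k - 3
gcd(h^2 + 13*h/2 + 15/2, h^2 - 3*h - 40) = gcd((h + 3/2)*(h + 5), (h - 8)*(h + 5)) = h + 5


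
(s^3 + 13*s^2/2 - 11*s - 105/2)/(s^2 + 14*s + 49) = (2*s^2 - s - 15)/(2*(s + 7))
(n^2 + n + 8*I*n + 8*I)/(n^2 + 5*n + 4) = (n + 8*I)/(n + 4)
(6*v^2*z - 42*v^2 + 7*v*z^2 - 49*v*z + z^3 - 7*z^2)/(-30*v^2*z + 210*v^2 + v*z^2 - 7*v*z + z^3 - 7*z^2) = (v + z)/(-5*v + z)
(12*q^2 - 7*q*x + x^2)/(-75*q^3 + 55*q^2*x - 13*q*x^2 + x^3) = (-4*q + x)/(25*q^2 - 10*q*x + x^2)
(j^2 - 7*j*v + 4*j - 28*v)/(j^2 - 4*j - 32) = (j - 7*v)/(j - 8)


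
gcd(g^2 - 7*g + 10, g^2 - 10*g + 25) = g - 5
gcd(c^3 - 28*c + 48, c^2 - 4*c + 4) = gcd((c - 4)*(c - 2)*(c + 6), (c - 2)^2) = c - 2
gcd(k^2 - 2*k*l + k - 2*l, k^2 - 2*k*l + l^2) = 1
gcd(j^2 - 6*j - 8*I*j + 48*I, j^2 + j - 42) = j - 6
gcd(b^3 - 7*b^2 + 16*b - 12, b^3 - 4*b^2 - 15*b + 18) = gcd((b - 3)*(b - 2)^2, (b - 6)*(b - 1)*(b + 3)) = 1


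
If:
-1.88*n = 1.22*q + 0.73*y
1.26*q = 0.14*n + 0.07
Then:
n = -0.362183020948181*y - 0.0336273428886439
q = 0.051819184123484 - 0.0402425578831312*y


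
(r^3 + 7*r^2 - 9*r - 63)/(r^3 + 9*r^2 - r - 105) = (r + 3)/(r + 5)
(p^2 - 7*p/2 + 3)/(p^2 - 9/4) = 2*(p - 2)/(2*p + 3)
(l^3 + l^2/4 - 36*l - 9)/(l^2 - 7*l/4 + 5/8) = 2*(4*l^3 + l^2 - 144*l - 36)/(8*l^2 - 14*l + 5)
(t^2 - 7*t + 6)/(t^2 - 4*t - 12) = (t - 1)/(t + 2)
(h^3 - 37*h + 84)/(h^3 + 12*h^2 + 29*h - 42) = (h^2 - 7*h + 12)/(h^2 + 5*h - 6)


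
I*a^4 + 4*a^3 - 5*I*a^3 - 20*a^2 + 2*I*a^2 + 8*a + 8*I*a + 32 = (a - 4)*(a - 2)*(a - 4*I)*(I*a + I)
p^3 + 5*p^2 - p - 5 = (p - 1)*(p + 1)*(p + 5)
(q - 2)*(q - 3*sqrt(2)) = q^2 - 3*sqrt(2)*q - 2*q + 6*sqrt(2)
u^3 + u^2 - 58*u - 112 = (u - 8)*(u + 2)*(u + 7)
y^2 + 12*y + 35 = (y + 5)*(y + 7)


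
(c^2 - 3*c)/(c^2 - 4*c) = (c - 3)/(c - 4)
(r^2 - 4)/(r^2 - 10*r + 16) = (r + 2)/(r - 8)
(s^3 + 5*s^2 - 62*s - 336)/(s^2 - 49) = (s^2 - 2*s - 48)/(s - 7)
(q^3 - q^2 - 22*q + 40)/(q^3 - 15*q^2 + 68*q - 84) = (q^2 + q - 20)/(q^2 - 13*q + 42)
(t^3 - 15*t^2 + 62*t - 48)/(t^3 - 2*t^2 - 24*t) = (t^2 - 9*t + 8)/(t*(t + 4))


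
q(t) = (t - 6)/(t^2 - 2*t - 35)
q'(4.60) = -0.02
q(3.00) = 0.09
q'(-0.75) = -0.05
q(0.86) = 0.14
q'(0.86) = -0.03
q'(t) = (2 - 2*t)*(t - 6)/(t^2 - 2*t - 35)^2 + 1/(t^2 - 2*t - 35)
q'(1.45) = -0.02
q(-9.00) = -0.23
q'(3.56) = -0.02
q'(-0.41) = -0.05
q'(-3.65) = -0.50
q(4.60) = 0.06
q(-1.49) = 0.25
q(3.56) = 0.08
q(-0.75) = 0.20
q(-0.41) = 0.19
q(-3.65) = 0.67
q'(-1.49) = -0.08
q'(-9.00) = -0.06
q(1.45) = 0.13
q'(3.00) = -0.02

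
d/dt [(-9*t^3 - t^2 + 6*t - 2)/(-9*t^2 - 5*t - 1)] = (81*t^4 + 90*t^3 + 86*t^2 - 34*t - 16)/(81*t^4 + 90*t^3 + 43*t^2 + 10*t + 1)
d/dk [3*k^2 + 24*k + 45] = 6*k + 24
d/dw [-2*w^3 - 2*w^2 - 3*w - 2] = -6*w^2 - 4*w - 3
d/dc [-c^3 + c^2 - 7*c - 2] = -3*c^2 + 2*c - 7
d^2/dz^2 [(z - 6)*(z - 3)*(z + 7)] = 6*z - 4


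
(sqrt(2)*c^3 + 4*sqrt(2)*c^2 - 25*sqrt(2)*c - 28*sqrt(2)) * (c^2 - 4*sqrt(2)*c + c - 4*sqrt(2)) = sqrt(2)*c^5 - 8*c^4 + 5*sqrt(2)*c^4 - 40*c^3 - 21*sqrt(2)*c^3 - 53*sqrt(2)*c^2 + 168*c^2 - 28*sqrt(2)*c + 424*c + 224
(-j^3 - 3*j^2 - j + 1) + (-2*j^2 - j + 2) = -j^3 - 5*j^2 - 2*j + 3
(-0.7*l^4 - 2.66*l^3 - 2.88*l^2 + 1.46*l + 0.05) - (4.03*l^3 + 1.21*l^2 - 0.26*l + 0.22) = -0.7*l^4 - 6.69*l^3 - 4.09*l^2 + 1.72*l - 0.17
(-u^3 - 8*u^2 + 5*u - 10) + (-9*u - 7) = -u^3 - 8*u^2 - 4*u - 17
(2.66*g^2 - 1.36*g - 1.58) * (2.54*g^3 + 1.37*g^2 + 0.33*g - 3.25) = 6.7564*g^5 + 0.1898*g^4 - 4.9986*g^3 - 11.2584*g^2 + 3.8986*g + 5.135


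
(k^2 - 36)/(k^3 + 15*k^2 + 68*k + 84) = (k - 6)/(k^2 + 9*k + 14)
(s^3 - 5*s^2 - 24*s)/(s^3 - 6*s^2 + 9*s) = (s^2 - 5*s - 24)/(s^2 - 6*s + 9)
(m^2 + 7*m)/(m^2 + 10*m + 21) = m/(m + 3)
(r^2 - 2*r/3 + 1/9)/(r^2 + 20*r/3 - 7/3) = (r - 1/3)/(r + 7)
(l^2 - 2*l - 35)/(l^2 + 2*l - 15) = (l - 7)/(l - 3)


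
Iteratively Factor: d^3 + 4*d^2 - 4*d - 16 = (d + 4)*(d^2 - 4) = (d - 2)*(d + 4)*(d + 2)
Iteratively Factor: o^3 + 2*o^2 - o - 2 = (o - 1)*(o^2 + 3*o + 2) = (o - 1)*(o + 2)*(o + 1)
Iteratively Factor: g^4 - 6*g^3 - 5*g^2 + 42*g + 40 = (g - 4)*(g^3 - 2*g^2 - 13*g - 10) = (g - 5)*(g - 4)*(g^2 + 3*g + 2) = (g - 5)*(g - 4)*(g + 2)*(g + 1)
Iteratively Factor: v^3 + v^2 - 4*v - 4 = (v - 2)*(v^2 + 3*v + 2) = (v - 2)*(v + 2)*(v + 1)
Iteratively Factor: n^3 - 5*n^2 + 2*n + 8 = (n - 2)*(n^2 - 3*n - 4) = (n - 2)*(n + 1)*(n - 4)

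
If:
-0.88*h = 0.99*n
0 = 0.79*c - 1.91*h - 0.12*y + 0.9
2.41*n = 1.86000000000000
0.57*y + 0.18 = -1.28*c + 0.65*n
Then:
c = -2.35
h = -0.87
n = 0.77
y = 5.84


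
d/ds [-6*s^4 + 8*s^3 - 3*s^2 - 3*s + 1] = -24*s^3 + 24*s^2 - 6*s - 3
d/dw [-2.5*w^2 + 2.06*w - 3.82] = 2.06 - 5.0*w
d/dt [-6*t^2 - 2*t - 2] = -12*t - 2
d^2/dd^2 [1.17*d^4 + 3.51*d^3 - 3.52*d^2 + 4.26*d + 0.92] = 14.04*d^2 + 21.06*d - 7.04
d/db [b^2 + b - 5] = 2*b + 1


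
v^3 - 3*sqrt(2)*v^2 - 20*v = v*(v - 5*sqrt(2))*(v + 2*sqrt(2))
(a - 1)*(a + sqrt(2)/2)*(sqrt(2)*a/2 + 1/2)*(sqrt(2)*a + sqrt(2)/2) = a^4 - a^3/2 + sqrt(2)*a^3 - sqrt(2)*a^2/2 - sqrt(2)*a/2 - a/4 - 1/4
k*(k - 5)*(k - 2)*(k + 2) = k^4 - 5*k^3 - 4*k^2 + 20*k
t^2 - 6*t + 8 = (t - 4)*(t - 2)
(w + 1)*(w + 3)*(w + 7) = w^3 + 11*w^2 + 31*w + 21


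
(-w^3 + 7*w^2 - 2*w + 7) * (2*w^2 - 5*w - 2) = -2*w^5 + 19*w^4 - 37*w^3 + 10*w^2 - 31*w - 14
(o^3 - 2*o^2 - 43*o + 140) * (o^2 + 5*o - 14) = o^5 + 3*o^4 - 67*o^3 - 47*o^2 + 1302*o - 1960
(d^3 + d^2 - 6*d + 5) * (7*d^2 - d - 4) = 7*d^5 + 6*d^4 - 47*d^3 + 37*d^2 + 19*d - 20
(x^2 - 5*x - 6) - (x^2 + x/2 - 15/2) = 3/2 - 11*x/2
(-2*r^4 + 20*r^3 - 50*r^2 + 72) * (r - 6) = -2*r^5 + 32*r^4 - 170*r^3 + 300*r^2 + 72*r - 432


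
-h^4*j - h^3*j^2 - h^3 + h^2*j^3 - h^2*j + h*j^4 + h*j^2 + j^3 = (-h + j)*(h + j)^2*(h*j + 1)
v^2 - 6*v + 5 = (v - 5)*(v - 1)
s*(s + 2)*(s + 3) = s^3 + 5*s^2 + 6*s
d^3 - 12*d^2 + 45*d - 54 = (d - 6)*(d - 3)^2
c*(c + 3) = c^2 + 3*c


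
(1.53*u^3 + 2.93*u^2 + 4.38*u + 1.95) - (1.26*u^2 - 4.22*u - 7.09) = 1.53*u^3 + 1.67*u^2 + 8.6*u + 9.04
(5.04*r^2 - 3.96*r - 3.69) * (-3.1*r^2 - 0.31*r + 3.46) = -15.624*r^4 + 10.7136*r^3 + 30.105*r^2 - 12.5577*r - 12.7674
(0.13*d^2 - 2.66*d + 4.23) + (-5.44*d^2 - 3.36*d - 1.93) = -5.31*d^2 - 6.02*d + 2.3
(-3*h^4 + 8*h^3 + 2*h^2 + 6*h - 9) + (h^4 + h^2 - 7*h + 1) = -2*h^4 + 8*h^3 + 3*h^2 - h - 8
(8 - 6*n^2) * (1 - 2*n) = 12*n^3 - 6*n^2 - 16*n + 8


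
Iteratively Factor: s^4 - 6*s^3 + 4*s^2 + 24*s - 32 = (s - 4)*(s^3 - 2*s^2 - 4*s + 8) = (s - 4)*(s - 2)*(s^2 - 4) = (s - 4)*(s - 2)*(s + 2)*(s - 2)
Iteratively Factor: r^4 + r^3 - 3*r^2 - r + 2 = (r + 2)*(r^3 - r^2 - r + 1) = (r + 1)*(r + 2)*(r^2 - 2*r + 1) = (r - 1)*(r + 1)*(r + 2)*(r - 1)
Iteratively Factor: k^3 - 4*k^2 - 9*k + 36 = (k + 3)*(k^2 - 7*k + 12) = (k - 3)*(k + 3)*(k - 4)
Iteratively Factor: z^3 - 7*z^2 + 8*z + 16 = (z - 4)*(z^2 - 3*z - 4) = (z - 4)*(z + 1)*(z - 4)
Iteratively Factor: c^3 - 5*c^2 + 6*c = (c - 2)*(c^2 - 3*c) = (c - 3)*(c - 2)*(c)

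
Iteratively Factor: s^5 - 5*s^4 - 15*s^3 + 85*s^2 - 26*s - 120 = (s - 3)*(s^4 - 2*s^3 - 21*s^2 + 22*s + 40) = (s - 3)*(s + 1)*(s^3 - 3*s^2 - 18*s + 40) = (s - 3)*(s - 2)*(s + 1)*(s^2 - s - 20) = (s - 3)*(s - 2)*(s + 1)*(s + 4)*(s - 5)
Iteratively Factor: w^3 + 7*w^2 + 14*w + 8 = (w + 1)*(w^2 + 6*w + 8) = (w + 1)*(w + 4)*(w + 2)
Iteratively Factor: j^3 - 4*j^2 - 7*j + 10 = (j + 2)*(j^2 - 6*j + 5) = (j - 5)*(j + 2)*(j - 1)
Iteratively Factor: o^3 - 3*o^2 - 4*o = (o - 4)*(o^2 + o) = (o - 4)*(o + 1)*(o)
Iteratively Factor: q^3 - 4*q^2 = (q - 4)*(q^2) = q*(q - 4)*(q)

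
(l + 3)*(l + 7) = l^2 + 10*l + 21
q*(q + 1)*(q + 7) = q^3 + 8*q^2 + 7*q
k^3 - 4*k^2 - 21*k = k*(k - 7)*(k + 3)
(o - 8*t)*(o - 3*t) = o^2 - 11*o*t + 24*t^2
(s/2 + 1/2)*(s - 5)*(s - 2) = s^3/2 - 3*s^2 + 3*s/2 + 5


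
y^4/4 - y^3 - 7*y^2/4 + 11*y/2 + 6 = (y/2 + 1/2)*(y/2 + 1)*(y - 4)*(y - 3)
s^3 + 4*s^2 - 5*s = s*(s - 1)*(s + 5)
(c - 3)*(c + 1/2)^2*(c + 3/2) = c^4 - c^3/2 - 23*c^2/4 - 39*c/8 - 9/8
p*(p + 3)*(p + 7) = p^3 + 10*p^2 + 21*p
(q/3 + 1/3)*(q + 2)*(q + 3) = q^3/3 + 2*q^2 + 11*q/3 + 2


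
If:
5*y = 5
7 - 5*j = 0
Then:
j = 7/5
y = 1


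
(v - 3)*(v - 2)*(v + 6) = v^3 + v^2 - 24*v + 36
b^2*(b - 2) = b^3 - 2*b^2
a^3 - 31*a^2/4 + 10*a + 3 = (a - 6)*(a - 2)*(a + 1/4)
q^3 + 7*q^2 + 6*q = q*(q + 1)*(q + 6)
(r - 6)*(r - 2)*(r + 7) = r^3 - r^2 - 44*r + 84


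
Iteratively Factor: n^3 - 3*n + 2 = (n - 1)*(n^2 + n - 2) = (n - 1)*(n + 2)*(n - 1)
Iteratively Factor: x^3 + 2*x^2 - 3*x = (x)*(x^2 + 2*x - 3) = x*(x + 3)*(x - 1)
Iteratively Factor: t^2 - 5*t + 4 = (t - 4)*(t - 1)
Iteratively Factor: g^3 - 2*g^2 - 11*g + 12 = (g - 1)*(g^2 - g - 12) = (g - 1)*(g + 3)*(g - 4)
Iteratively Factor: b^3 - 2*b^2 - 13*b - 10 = (b + 1)*(b^2 - 3*b - 10) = (b - 5)*(b + 1)*(b + 2)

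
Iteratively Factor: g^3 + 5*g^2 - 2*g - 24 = (g - 2)*(g^2 + 7*g + 12) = (g - 2)*(g + 3)*(g + 4)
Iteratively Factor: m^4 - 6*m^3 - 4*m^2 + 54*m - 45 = (m - 5)*(m^3 - m^2 - 9*m + 9) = (m - 5)*(m - 3)*(m^2 + 2*m - 3) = (m - 5)*(m - 3)*(m + 3)*(m - 1)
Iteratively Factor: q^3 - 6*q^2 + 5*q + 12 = (q - 3)*(q^2 - 3*q - 4) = (q - 4)*(q - 3)*(q + 1)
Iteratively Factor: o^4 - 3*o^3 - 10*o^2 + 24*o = (o + 3)*(o^3 - 6*o^2 + 8*o) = (o - 2)*(o + 3)*(o^2 - 4*o) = (o - 4)*(o - 2)*(o + 3)*(o)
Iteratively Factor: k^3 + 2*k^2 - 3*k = (k - 1)*(k^2 + 3*k) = (k - 1)*(k + 3)*(k)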